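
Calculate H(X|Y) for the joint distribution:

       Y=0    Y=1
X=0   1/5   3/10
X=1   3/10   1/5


H(X|Y) = Σ_y p(y) H(X|Y=y)
  p(Y=0) = 1/2, H(X|Y=0) = 0.9710
  p(Y=1) = 1/2, H(X|Y=1) = 0.9710
H(X|Y) = 0.5000×0.9710 + 0.5000×0.9710 = 0.9710 bits


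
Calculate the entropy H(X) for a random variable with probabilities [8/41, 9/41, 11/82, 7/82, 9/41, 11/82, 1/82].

H(X) = -Σ p(x) log₂ p(x)
  -8/41 × log₂(8/41) = 0.4600
  -9/41 × log₂(9/41) = 0.4802
  -11/82 × log₂(11/82) = 0.3888
  -7/82 × log₂(7/82) = 0.3031
  -9/41 × log₂(9/41) = 0.4802
  -11/82 × log₂(11/82) = 0.3888
  -1/82 × log₂(1/82) = 0.0775
H(X) = 2.5786 bits


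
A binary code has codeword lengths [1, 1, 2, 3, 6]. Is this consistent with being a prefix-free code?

Kraft inequality: Σ 2^(-l_i) ≤ 1 for prefix-free code
Calculating: 2^(-1) + 2^(-1) + 2^(-2) + 2^(-3) + 2^(-6)
= 0.5 + 0.5 + 0.25 + 0.125 + 0.015625
= 1.3906
Since 1.3906 > 1, prefix-free code does not exist


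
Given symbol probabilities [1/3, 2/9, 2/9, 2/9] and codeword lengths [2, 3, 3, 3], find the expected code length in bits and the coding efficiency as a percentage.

Average length L = Σ p_i × l_i = 2.6667 bits
Entropy H = 1.9749 bits
Efficiency η = H/L × 100% = 74.06%


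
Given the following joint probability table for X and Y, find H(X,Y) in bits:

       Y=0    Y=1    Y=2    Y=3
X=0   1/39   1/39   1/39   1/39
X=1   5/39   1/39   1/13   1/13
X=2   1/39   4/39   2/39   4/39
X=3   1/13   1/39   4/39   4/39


H(X,Y) = -Σ p(x,y) log₂ p(x,y)
  p(0,0)=1/39: -0.0256 × log₂(0.0256) = 0.1355
  p(0,1)=1/39: -0.0256 × log₂(0.0256) = 0.1355
  p(0,2)=1/39: -0.0256 × log₂(0.0256) = 0.1355
  p(0,3)=1/39: -0.0256 × log₂(0.0256) = 0.1355
  p(1,0)=5/39: -0.1282 × log₂(0.1282) = 0.3799
  p(1,1)=1/39: -0.0256 × log₂(0.0256) = 0.1355
  p(1,2)=1/13: -0.0769 × log₂(0.0769) = 0.2846
  p(1,3)=1/13: -0.0769 × log₂(0.0769) = 0.2846
  p(2,0)=1/39: -0.0256 × log₂(0.0256) = 0.1355
  p(2,1)=4/39: -0.1026 × log₂(0.1026) = 0.3370
  p(2,2)=2/39: -0.0513 × log₂(0.0513) = 0.2198
  p(2,3)=4/39: -0.1026 × log₂(0.1026) = 0.3370
  p(3,0)=1/13: -0.0769 × log₂(0.0769) = 0.2846
  p(3,1)=1/39: -0.0256 × log₂(0.0256) = 0.1355
  p(3,2)=4/39: -0.1026 × log₂(0.1026) = 0.3370
  p(3,3)=4/39: -0.1026 × log₂(0.1026) = 0.3370
H(X,Y) = 3.7502 bits


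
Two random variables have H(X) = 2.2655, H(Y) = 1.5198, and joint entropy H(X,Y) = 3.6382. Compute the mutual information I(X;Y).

I(X;Y) = H(X) + H(Y) - H(X,Y)
I(X;Y) = 2.2655 + 1.5198 - 3.6382 = 0.1471 bits


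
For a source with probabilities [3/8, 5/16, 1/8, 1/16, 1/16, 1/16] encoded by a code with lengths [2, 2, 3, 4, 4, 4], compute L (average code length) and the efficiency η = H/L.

Average length L = Σ p_i × l_i = 2.5000 bits
Entropy H = 2.1800 bits
Efficiency η = H/L × 100% = 87.20%


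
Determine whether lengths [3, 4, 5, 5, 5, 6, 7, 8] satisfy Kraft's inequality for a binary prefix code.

Kraft inequality: Σ 2^(-l_i) ≤ 1 for prefix-free code
Calculating: 2^(-3) + 2^(-4) + 2^(-5) + 2^(-5) + 2^(-5) + 2^(-6) + 2^(-7) + 2^(-8)
= 0.125 + 0.0625 + 0.03125 + 0.03125 + 0.03125 + 0.015625 + 0.0078125 + 0.00390625
= 0.3086
Since 0.3086 ≤ 1, prefix-free code exists


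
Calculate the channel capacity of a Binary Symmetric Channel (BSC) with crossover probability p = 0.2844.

For BSC with error probability p:
C = 1 - H(p) where H(p) is binary entropy
H(0.2844) = -0.2844 × log₂(0.2844) - 0.7156 × log₂(0.7156)
H(p) = 0.8614
C = 1 - 0.8614 = 0.1386 bits/use


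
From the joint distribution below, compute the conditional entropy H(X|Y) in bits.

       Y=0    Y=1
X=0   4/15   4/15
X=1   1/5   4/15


H(X|Y) = Σ_y p(y) H(X|Y=y)
  p(Y=0) = 7/15, H(X|Y=0) = 0.9852
  p(Y=1) = 8/15, H(X|Y=1) = 1.0000
H(X|Y) = 0.4667×0.9852 + 0.5333×1.0000 = 0.9931 bits


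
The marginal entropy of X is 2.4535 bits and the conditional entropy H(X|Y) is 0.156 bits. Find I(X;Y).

I(X;Y) = H(X) - H(X|Y)
I(X;Y) = 2.4535 - 0.156 = 2.2975 bits


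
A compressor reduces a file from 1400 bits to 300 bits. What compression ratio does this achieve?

Compression ratio = Original / Compressed
= 1400 / 300 = 4.67:1


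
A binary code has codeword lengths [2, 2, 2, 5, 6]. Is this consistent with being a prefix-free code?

Kraft inequality: Σ 2^(-l_i) ≤ 1 for prefix-free code
Calculating: 2^(-2) + 2^(-2) + 2^(-2) + 2^(-5) + 2^(-6)
= 0.25 + 0.25 + 0.25 + 0.03125 + 0.015625
= 0.7969
Since 0.7969 ≤ 1, prefix-free code exists


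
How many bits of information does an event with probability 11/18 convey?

Information content I(x) = -log₂(p(x))
I = -log₂(11/18) = -log₂(0.6111)
I = 0.7105 bits


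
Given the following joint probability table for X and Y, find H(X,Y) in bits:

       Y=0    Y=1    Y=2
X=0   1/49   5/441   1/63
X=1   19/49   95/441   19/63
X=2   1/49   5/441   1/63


H(X,Y) = -Σ p(x,y) log₂ p(x,y)
  p(0,0)=1/49: -0.0204 × log₂(0.0204) = 0.1146
  p(0,1)=5/441: -0.0113 × log₂(0.0113) = 0.0733
  p(0,2)=1/63: -0.0159 × log₂(0.0159) = 0.0949
  p(1,0)=19/49: -0.3878 × log₂(0.3878) = 0.5300
  p(1,1)=95/441: -0.2154 × log₂(0.2154) = 0.4771
  p(1,2)=19/63: -0.3016 × log₂(0.3016) = 0.5216
  p(2,0)=1/49: -0.0204 × log₂(0.0204) = 0.1146
  p(2,1)=5/441: -0.0113 × log₂(0.0113) = 0.0733
  p(2,2)=1/63: -0.0159 × log₂(0.0159) = 0.0949
H(X,Y) = 2.0941 bits


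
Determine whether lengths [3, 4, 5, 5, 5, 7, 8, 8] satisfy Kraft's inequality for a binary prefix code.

Kraft inequality: Σ 2^(-l_i) ≤ 1 for prefix-free code
Calculating: 2^(-3) + 2^(-4) + 2^(-5) + 2^(-5) + 2^(-5) + 2^(-7) + 2^(-8) + 2^(-8)
= 0.125 + 0.0625 + 0.03125 + 0.03125 + 0.03125 + 0.0078125 + 0.00390625 + 0.00390625
= 0.2969
Since 0.2969 ≤ 1, prefix-free code exists


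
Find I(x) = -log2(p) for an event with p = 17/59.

Information content I(x) = -log₂(p(x))
I = -log₂(17/59) = -log₂(0.2881)
I = 1.7952 bits


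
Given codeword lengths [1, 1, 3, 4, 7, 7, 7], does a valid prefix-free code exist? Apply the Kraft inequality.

Kraft inequality: Σ 2^(-l_i) ≤ 1 for prefix-free code
Calculating: 2^(-1) + 2^(-1) + 2^(-3) + 2^(-4) + 2^(-7) + 2^(-7) + 2^(-7)
= 0.5 + 0.5 + 0.125 + 0.0625 + 0.0078125 + 0.0078125 + 0.0078125
= 1.2109
Since 1.2109 > 1, prefix-free code does not exist


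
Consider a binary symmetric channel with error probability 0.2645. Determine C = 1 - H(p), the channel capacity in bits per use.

For BSC with error probability p:
C = 1 - H(p) where H(p) is binary entropy
H(0.2645) = -0.2645 × log₂(0.2645) - 0.7355 × log₂(0.7355)
H(p) = 0.8335
C = 1 - 0.8335 = 0.1665 bits/use


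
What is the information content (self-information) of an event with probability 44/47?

Information content I(x) = -log₂(p(x))
I = -log₂(44/47) = -log₂(0.9362)
I = 0.0952 bits


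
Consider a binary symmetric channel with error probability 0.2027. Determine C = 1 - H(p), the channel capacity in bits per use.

For BSC with error probability p:
C = 1 - H(p) where H(p) is binary entropy
H(0.2027) = -0.2027 × log₂(0.2027) - 0.7973 × log₂(0.7973)
H(p) = 0.7273
C = 1 - 0.7273 = 0.2727 bits/use


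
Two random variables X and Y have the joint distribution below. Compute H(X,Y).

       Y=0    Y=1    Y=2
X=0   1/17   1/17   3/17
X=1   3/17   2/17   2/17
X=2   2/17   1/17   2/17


H(X,Y) = -Σ p(x,y) log₂ p(x,y)
  p(0,0)=1/17: -0.0588 × log₂(0.0588) = 0.2404
  p(0,1)=1/17: -0.0588 × log₂(0.0588) = 0.2404
  p(0,2)=3/17: -0.1765 × log₂(0.1765) = 0.4416
  p(1,0)=3/17: -0.1765 × log₂(0.1765) = 0.4416
  p(1,1)=2/17: -0.1176 × log₂(0.1176) = 0.3632
  p(1,2)=2/17: -0.1176 × log₂(0.1176) = 0.3632
  p(2,0)=2/17: -0.1176 × log₂(0.1176) = 0.3632
  p(2,1)=1/17: -0.0588 × log₂(0.0588) = 0.2404
  p(2,2)=2/17: -0.1176 × log₂(0.1176) = 0.3632
H(X,Y) = 3.0575 bits


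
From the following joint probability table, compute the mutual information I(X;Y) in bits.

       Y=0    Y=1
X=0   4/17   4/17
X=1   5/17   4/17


H(X) = 0.9975, H(Y) = 0.9975, H(X,Y) = 1.9928
I(X;Y) = H(X) + H(Y) - H(X,Y) = 0.0022 bits


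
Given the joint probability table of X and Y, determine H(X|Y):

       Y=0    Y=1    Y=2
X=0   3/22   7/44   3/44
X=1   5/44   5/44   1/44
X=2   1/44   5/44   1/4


H(X|Y) = Σ_y p(y) H(X|Y=y)
  p(Y=0) = 3/11, H(X|Y=0) = 1.3250
  p(Y=1) = 17/44, H(X|Y=1) = 1.5657
  p(Y=2) = 15/44, H(X|Y=2) = 1.0530
H(X|Y) = 0.2727×1.3250 + 0.3864×1.5657 + 0.3409×1.0530 = 1.3252 bits


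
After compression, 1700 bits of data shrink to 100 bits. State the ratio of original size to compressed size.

Compression ratio = Original / Compressed
= 1700 / 100 = 17.00:1


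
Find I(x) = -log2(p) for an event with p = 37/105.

Information content I(x) = -log₂(p(x))
I = -log₂(37/105) = -log₂(0.3524)
I = 1.5048 bits


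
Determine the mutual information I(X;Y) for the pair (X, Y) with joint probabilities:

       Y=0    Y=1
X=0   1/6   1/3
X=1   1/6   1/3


H(X) = 1.0000, H(Y) = 0.9183, H(X,Y) = 1.9183
I(X;Y) = H(X) + H(Y) - H(X,Y) = 0.0000 bits


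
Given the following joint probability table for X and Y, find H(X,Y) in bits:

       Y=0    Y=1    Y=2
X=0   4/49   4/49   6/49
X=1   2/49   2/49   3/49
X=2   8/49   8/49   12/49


H(X,Y) = -Σ p(x,y) log₂ p(x,y)
  p(0,0)=4/49: -0.0816 × log₂(0.0816) = 0.2951
  p(0,1)=4/49: -0.0816 × log₂(0.0816) = 0.2951
  p(0,2)=6/49: -0.1224 × log₂(0.1224) = 0.3710
  p(1,0)=2/49: -0.0408 × log₂(0.0408) = 0.1884
  p(1,1)=2/49: -0.0408 × log₂(0.0408) = 0.1884
  p(1,2)=3/49: -0.0612 × log₂(0.0612) = 0.2467
  p(2,0)=8/49: -0.1633 × log₂(0.1633) = 0.4269
  p(2,1)=8/49: -0.1633 × log₂(0.1633) = 0.4269
  p(2,2)=12/49: -0.2449 × log₂(0.2449) = 0.4971
H(X,Y) = 2.9354 bits


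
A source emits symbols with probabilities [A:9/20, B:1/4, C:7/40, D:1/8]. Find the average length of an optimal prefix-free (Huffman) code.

Huffman tree construction:
Combine smallest probabilities repeatedly
Resulting codes:
  A: 0 (length 1)
  B: 10 (length 2)
  C: 111 (length 3)
  D: 110 (length 3)
Average length = Σ p(s) × length(s) = 1.8500 bits


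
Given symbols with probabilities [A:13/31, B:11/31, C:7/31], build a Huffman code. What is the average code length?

Huffman tree construction:
Combine smallest probabilities repeatedly
Resulting codes:
  A: 0 (length 1)
  B: 11 (length 2)
  C: 10 (length 2)
Average length = Σ p(s) × length(s) = 1.5806 bits


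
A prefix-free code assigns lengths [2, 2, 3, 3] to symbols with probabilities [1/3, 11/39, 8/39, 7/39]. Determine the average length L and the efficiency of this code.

Average length L = Σ p_i × l_i = 2.3846 bits
Entropy H = 1.9569 bits
Efficiency η = H/L × 100% = 82.06%


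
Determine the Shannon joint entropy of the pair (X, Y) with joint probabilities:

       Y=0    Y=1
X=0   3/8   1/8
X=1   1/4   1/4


H(X,Y) = -Σ p(x,y) log₂ p(x,y)
  p(0,0)=3/8: -0.3750 × log₂(0.3750) = 0.5306
  p(0,1)=1/8: -0.1250 × log₂(0.1250) = 0.3750
  p(1,0)=1/4: -0.2500 × log₂(0.2500) = 0.5000
  p(1,1)=1/4: -0.2500 × log₂(0.2500) = 0.5000
H(X,Y) = 1.9056 bits


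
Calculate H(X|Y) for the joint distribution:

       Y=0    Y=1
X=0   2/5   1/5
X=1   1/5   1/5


H(X|Y) = Σ_y p(y) H(X|Y=y)
  p(Y=0) = 3/5, H(X|Y=0) = 0.9183
  p(Y=1) = 2/5, H(X|Y=1) = 1.0000
H(X|Y) = 0.6000×0.9183 + 0.4000×1.0000 = 0.9510 bits


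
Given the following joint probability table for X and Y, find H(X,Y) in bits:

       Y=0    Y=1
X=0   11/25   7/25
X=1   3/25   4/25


H(X,Y) = -Σ p(x,y) log₂ p(x,y)
  p(0,0)=11/25: -0.4400 × log₂(0.4400) = 0.5211
  p(0,1)=7/25: -0.2800 × log₂(0.2800) = 0.5142
  p(1,0)=3/25: -0.1200 × log₂(0.1200) = 0.3671
  p(1,1)=4/25: -0.1600 × log₂(0.1600) = 0.4230
H(X,Y) = 1.8255 bits


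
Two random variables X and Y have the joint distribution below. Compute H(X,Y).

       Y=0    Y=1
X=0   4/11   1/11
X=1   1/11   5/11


H(X,Y) = -Σ p(x,y) log₂ p(x,y)
  p(0,0)=4/11: -0.3636 × log₂(0.3636) = 0.5307
  p(0,1)=1/11: -0.0909 × log₂(0.0909) = 0.3145
  p(1,0)=1/11: -0.0909 × log₂(0.0909) = 0.3145
  p(1,1)=5/11: -0.4545 × log₂(0.4545) = 0.5170
H(X,Y) = 1.6767 bits


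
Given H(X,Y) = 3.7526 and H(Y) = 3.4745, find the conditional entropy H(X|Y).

Chain rule: H(X,Y) = H(X|Y) + H(Y)
H(X|Y) = H(X,Y) - H(Y) = 3.7526 - 3.4745 = 0.2781 bits


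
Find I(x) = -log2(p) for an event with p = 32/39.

Information content I(x) = -log₂(p(x))
I = -log₂(32/39) = -log₂(0.8205)
I = 0.2854 bits


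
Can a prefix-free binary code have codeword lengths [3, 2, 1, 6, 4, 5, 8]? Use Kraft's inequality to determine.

Kraft inequality: Σ 2^(-l_i) ≤ 1 for prefix-free code
Calculating: 2^(-3) + 2^(-2) + 2^(-1) + 2^(-6) + 2^(-4) + 2^(-5) + 2^(-8)
= 0.125 + 0.25 + 0.5 + 0.015625 + 0.0625 + 0.03125 + 0.00390625
= 0.9883
Since 0.9883 ≤ 1, prefix-free code exists


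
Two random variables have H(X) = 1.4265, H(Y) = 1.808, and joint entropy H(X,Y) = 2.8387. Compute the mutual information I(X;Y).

I(X;Y) = H(X) + H(Y) - H(X,Y)
I(X;Y) = 1.4265 + 1.808 - 2.8387 = 0.3958 bits


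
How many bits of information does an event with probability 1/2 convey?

Information content I(x) = -log₂(p(x))
I = -log₂(1/2) = -log₂(0.5000)
I = 1.0000 bits


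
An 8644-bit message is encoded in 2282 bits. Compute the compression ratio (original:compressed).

Compression ratio = Original / Compressed
= 8644 / 2282 = 3.79:1


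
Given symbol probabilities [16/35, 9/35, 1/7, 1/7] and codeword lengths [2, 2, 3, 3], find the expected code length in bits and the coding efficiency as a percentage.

Average length L = Σ p_i × l_i = 2.2857 bits
Entropy H = 1.8222 bits
Efficiency η = H/L × 100% = 79.72%


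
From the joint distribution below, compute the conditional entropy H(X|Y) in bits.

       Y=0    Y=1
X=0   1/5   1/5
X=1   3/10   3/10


H(X|Y) = Σ_y p(y) H(X|Y=y)
  p(Y=0) = 1/2, H(X|Y=0) = 0.9710
  p(Y=1) = 1/2, H(X|Y=1) = 0.9710
H(X|Y) = 0.5000×0.9710 + 0.5000×0.9710 = 0.9710 bits


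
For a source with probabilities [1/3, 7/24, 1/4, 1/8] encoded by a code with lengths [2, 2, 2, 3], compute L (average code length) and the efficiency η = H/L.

Average length L = Σ p_i × l_i = 2.1250 bits
Entropy H = 1.9218 bits
Efficiency η = H/L × 100% = 90.44%


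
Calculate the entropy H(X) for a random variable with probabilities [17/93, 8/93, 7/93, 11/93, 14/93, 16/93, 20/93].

H(X) = -Σ p(x) log₂ p(x)
  -17/93 × log₂(17/93) = 0.4482
  -8/93 × log₂(8/93) = 0.3044
  -7/93 × log₂(7/93) = 0.2809
  -11/93 × log₂(11/93) = 0.3643
  -14/93 × log₂(14/93) = 0.4112
  -16/93 × log₂(16/93) = 0.4368
  -20/93 × log₂(20/93) = 0.4768
H(X) = 2.7227 bits


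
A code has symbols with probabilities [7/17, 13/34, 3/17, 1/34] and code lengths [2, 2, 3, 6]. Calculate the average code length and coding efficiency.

Average length L = Σ p_i × l_i = 2.2941 bits
Entropy H = 1.6487 bits
Efficiency η = H/L × 100% = 71.87%


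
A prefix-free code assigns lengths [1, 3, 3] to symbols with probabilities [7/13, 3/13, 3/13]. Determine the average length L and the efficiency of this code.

Average length L = Σ p_i × l_i = 1.9231 bits
Entropy H = 1.4573 bits
Efficiency η = H/L × 100% = 75.78%


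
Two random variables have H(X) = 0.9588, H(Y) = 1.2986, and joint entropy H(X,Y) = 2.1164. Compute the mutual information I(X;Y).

I(X;Y) = H(X) + H(Y) - H(X,Y)
I(X;Y) = 0.9588 + 1.2986 - 2.1164 = 0.141 bits


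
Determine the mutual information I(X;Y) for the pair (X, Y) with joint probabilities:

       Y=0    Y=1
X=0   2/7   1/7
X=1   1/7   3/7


H(X) = 0.9852, H(Y) = 0.9852, H(X,Y) = 1.8424
I(X;Y) = H(X) + H(Y) - H(X,Y) = 0.1281 bits


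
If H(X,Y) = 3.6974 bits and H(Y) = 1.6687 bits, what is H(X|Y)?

Chain rule: H(X,Y) = H(X|Y) + H(Y)
H(X|Y) = H(X,Y) - H(Y) = 3.6974 - 1.6687 = 2.0287 bits


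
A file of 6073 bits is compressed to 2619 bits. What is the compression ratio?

Compression ratio = Original / Compressed
= 6073 / 2619 = 2.32:1


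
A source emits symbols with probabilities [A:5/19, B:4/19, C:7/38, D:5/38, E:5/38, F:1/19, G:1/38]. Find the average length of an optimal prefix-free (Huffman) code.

Huffman tree construction:
Combine smallest probabilities repeatedly
Resulting codes:
  A: 10 (length 2)
  B: 00 (length 2)
  C: 111 (length 3)
  D: 011 (length 3)
  E: 110 (length 3)
  F: 0101 (length 4)
  G: 0100 (length 4)
Average length = Σ p(s) × length(s) = 2.6053 bits


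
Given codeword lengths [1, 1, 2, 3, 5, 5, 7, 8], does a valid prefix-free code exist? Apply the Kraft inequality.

Kraft inequality: Σ 2^(-l_i) ≤ 1 for prefix-free code
Calculating: 2^(-1) + 2^(-1) + 2^(-2) + 2^(-3) + 2^(-5) + 2^(-5) + 2^(-7) + 2^(-8)
= 0.5 + 0.5 + 0.25 + 0.125 + 0.03125 + 0.03125 + 0.0078125 + 0.00390625
= 1.4492
Since 1.4492 > 1, prefix-free code does not exist


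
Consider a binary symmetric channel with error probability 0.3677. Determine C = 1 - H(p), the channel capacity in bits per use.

For BSC with error probability p:
C = 1 - H(p) where H(p) is binary entropy
H(0.3677) = -0.3677 × log₂(0.3677) - 0.6323 × log₂(0.6323)
H(p) = 0.9489
C = 1 - 0.9489 = 0.0511 bits/use


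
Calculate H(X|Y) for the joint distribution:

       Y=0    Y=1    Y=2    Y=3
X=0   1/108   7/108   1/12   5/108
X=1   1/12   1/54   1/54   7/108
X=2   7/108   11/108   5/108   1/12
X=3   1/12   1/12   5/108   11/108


H(X|Y) = Σ_y p(y) H(X|Y=y)
  p(Y=0) = 13/54, H(X|Y=0) = 1.7500
  p(Y=1) = 29/108, H(X|Y=1) = 1.8154
  p(Y=2) = 7/36, H(X|Y=2) = 1.8329
  p(Y=3) = 8/27, H(X|Y=3) = 1.9424
H(X|Y) = 0.2407×1.7500 + 0.2685×1.8154 + 0.1944×1.8329 + 0.2963×1.9424 = 1.8407 bits


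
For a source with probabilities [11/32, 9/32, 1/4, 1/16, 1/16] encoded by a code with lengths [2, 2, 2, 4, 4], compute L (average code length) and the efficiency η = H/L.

Average length L = Σ p_i × l_i = 2.2500 bits
Entropy H = 2.0443 bits
Efficiency η = H/L × 100% = 90.86%


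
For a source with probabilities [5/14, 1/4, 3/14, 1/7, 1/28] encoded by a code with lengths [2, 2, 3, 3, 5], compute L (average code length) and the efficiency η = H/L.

Average length L = Σ p_i × l_i = 2.4643 bits
Entropy H = 2.0795 bits
Efficiency η = H/L × 100% = 84.38%


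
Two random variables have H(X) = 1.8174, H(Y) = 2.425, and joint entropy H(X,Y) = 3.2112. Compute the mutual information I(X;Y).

I(X;Y) = H(X) + H(Y) - H(X,Y)
I(X;Y) = 1.8174 + 2.425 - 3.2112 = 1.0312 bits


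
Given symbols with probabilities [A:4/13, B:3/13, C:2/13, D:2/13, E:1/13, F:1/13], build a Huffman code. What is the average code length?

Huffman tree construction:
Combine smallest probabilities repeatedly
Resulting codes:
  A: 10 (length 2)
  B: 01 (length 2)
  C: 110 (length 3)
  D: 111 (length 3)
  E: 000 (length 3)
  F: 001 (length 3)
Average length = Σ p(s) × length(s) = 2.4615 bits


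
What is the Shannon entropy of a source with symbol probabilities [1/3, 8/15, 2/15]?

H(X) = -Σ p(x) log₂ p(x)
  -1/3 × log₂(1/3) = 0.5283
  -8/15 × log₂(8/15) = 0.4837
  -2/15 × log₂(2/15) = 0.3876
H(X) = 1.3996 bits


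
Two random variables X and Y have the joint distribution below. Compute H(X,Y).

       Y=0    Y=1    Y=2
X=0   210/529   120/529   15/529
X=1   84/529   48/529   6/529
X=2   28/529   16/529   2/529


H(X,Y) = -Σ p(x,y) log₂ p(x,y)
  p(0,0)=210/529: -0.3970 × log₂(0.3970) = 0.5291
  p(0,1)=120/529: -0.2268 × log₂(0.2268) = 0.4855
  p(0,2)=15/529: -0.0284 × log₂(0.0284) = 0.1458
  p(1,0)=84/529: -0.1588 × log₂(0.1588) = 0.4216
  p(1,1)=48/529: -0.0907 × log₂(0.0907) = 0.3141
  p(1,2)=6/529: -0.0113 × log₂(0.0113) = 0.0733
  p(2,0)=28/529: -0.0529 × log₂(0.0529) = 0.2244
  p(2,1)=16/529: -0.0302 × log₂(0.0302) = 0.1527
  p(2,2)=2/529: -0.0038 × log₂(0.0038) = 0.0304
H(X,Y) = 2.3769 bits


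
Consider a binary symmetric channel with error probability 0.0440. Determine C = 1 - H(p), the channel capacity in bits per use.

For BSC with error probability p:
C = 1 - H(p) where H(p) is binary entropy
H(0.0440) = -0.0440 × log₂(0.0440) - 0.9560 × log₂(0.9560)
H(p) = 0.2603
C = 1 - 0.2603 = 0.7397 bits/use


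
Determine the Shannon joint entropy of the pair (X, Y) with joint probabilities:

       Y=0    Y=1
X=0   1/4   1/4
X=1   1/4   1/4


H(X,Y) = -Σ p(x,y) log₂ p(x,y)
  p(0,0)=1/4: -0.2500 × log₂(0.2500) = 0.5000
  p(0,1)=1/4: -0.2500 × log₂(0.2500) = 0.5000
  p(1,0)=1/4: -0.2500 × log₂(0.2500) = 0.5000
  p(1,1)=1/4: -0.2500 × log₂(0.2500) = 0.5000
H(X,Y) = 2.0000 bits


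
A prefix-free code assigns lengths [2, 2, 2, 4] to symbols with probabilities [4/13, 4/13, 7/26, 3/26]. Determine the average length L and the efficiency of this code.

Average length L = Σ p_i × l_i = 2.2308 bits
Entropy H = 1.9156 bits
Efficiency η = H/L × 100% = 85.87%


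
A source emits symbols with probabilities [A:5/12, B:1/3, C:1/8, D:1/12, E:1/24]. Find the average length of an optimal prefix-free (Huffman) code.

Huffman tree construction:
Combine smallest probabilities repeatedly
Resulting codes:
  A: 0 (length 1)
  B: 11 (length 2)
  C: 100 (length 3)
  D: 1011 (length 4)
  E: 1010 (length 4)
Average length = Σ p(s) × length(s) = 1.9583 bits


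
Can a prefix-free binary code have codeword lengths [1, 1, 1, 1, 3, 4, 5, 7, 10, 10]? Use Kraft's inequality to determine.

Kraft inequality: Σ 2^(-l_i) ≤ 1 for prefix-free code
Calculating: 2^(-1) + 2^(-1) + 2^(-1) + 2^(-1) + 2^(-3) + 2^(-4) + 2^(-5) + 2^(-7) + 2^(-10) + 2^(-10)
= 0.5 + 0.5 + 0.5 + 0.5 + 0.125 + 0.0625 + 0.03125 + 0.0078125 + 0.0009765625 + 0.0009765625
= 2.2285
Since 2.2285 > 1, prefix-free code does not exist


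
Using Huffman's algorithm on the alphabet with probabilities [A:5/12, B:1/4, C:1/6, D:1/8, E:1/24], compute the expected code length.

Huffman tree construction:
Combine smallest probabilities repeatedly
Resulting codes:
  A: 0 (length 1)
  B: 10 (length 2)
  C: 110 (length 3)
  D: 1111 (length 4)
  E: 1110 (length 4)
Average length = Σ p(s) × length(s) = 2.0833 bits


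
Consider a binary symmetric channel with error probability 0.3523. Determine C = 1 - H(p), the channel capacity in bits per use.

For BSC with error probability p:
C = 1 - H(p) where H(p) is binary entropy
H(0.3523) = -0.3523 × log₂(0.3523) - 0.6477 × log₂(0.6477)
H(p) = 0.9361
C = 1 - 0.9361 = 0.0639 bits/use


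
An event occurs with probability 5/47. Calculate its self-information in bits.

Information content I(x) = -log₂(p(x))
I = -log₂(5/47) = -log₂(0.1064)
I = 3.2327 bits


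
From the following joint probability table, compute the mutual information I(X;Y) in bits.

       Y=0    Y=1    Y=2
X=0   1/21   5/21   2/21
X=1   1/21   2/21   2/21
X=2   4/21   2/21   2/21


H(X) = 1.5538, H(Y) = 1.5567, H(X,Y) = 2.9823
I(X;Y) = H(X) + H(Y) - H(X,Y) = 0.1281 bits


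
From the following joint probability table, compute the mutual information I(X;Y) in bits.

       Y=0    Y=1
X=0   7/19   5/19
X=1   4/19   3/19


H(X) = 0.9495, H(Y) = 0.9819, H(X,Y) = 1.9313
I(X;Y) = H(X) + H(Y) - H(X,Y) = 0.0001 bits


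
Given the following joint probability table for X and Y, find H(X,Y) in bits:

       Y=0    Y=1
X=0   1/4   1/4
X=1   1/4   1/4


H(X,Y) = -Σ p(x,y) log₂ p(x,y)
  p(0,0)=1/4: -0.2500 × log₂(0.2500) = 0.5000
  p(0,1)=1/4: -0.2500 × log₂(0.2500) = 0.5000
  p(1,0)=1/4: -0.2500 × log₂(0.2500) = 0.5000
  p(1,1)=1/4: -0.2500 × log₂(0.2500) = 0.5000
H(X,Y) = 2.0000 bits


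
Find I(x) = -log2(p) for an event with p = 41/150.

Information content I(x) = -log₂(p(x))
I = -log₂(41/150) = -log₂(0.2733)
I = 1.8713 bits


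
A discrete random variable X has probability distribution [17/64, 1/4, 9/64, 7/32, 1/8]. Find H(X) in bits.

H(X) = -Σ p(x) log₂ p(x)
  -17/64 × log₂(17/64) = 0.5080
  -1/4 × log₂(1/4) = 0.5000
  -9/64 × log₂(9/64) = 0.3980
  -7/32 × log₂(7/32) = 0.4796
  -1/8 × log₂(1/8) = 0.3750
H(X) = 2.2606 bits


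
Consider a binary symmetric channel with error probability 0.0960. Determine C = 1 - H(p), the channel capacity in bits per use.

For BSC with error probability p:
C = 1 - H(p) where H(p) is binary entropy
H(0.0960) = -0.0960 × log₂(0.0960) - 0.9040 × log₂(0.9040)
H(p) = 0.4562
C = 1 - 0.4562 = 0.5438 bits/use


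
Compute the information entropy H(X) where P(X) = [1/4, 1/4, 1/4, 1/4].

H(X) = -Σ p(x) log₂ p(x)
  -1/4 × log₂(1/4) = 0.5000
  -1/4 × log₂(1/4) = 0.5000
  -1/4 × log₂(1/4) = 0.5000
  -1/4 × log₂(1/4) = 0.5000
H(X) = 2.0000 bits


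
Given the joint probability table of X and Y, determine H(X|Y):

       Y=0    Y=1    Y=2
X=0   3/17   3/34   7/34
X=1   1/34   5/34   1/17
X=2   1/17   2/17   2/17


H(X|Y) = Σ_y p(y) H(X|Y=y)
  p(Y=0) = 9/34, H(X|Y=0) = 1.2244
  p(Y=1) = 6/17, H(X|Y=1) = 1.5546
  p(Y=2) = 13/34, H(X|Y=2) = 1.4196
H(X|Y) = 0.2647×1.2244 + 0.3529×1.5546 + 0.3824×1.4196 = 1.4156 bits


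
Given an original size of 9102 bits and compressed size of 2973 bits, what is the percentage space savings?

Space savings = (1 - Compressed/Original) × 100%
= (1 - 2973/9102) × 100%
= 67.34%


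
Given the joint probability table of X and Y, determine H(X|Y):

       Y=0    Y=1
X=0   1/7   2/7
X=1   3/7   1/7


H(X|Y) = Σ_y p(y) H(X|Y=y)
  p(Y=0) = 4/7, H(X|Y=0) = 0.8113
  p(Y=1) = 3/7, H(X|Y=1) = 0.9183
H(X|Y) = 0.5714×0.8113 + 0.4286×0.9183 = 0.8571 bits


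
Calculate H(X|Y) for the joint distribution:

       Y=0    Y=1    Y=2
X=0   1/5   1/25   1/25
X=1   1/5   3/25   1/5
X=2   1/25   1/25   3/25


H(X|Y) = Σ_y p(y) H(X|Y=y)
  p(Y=0) = 11/25, H(X|Y=0) = 1.3486
  p(Y=1) = 1/5, H(X|Y=1) = 1.3710
  p(Y=2) = 9/25, H(X|Y=2) = 1.3516
H(X|Y) = 0.4400×1.3486 + 0.2000×1.3710 + 0.3600×1.3516 = 1.3542 bits


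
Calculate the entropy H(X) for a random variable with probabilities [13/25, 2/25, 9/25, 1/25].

H(X) = -Σ p(x) log₂ p(x)
  -13/25 × log₂(13/25) = 0.4906
  -2/25 × log₂(2/25) = 0.2915
  -9/25 × log₂(9/25) = 0.5306
  -1/25 × log₂(1/25) = 0.1858
H(X) = 1.4985 bits


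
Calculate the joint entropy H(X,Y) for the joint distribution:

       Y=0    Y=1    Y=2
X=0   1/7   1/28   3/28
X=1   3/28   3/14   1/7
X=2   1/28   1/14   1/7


H(X,Y) = -Σ p(x,y) log₂ p(x,y)
  p(0,0)=1/7: -0.1429 × log₂(0.1429) = 0.4011
  p(0,1)=1/28: -0.0357 × log₂(0.0357) = 0.1717
  p(0,2)=3/28: -0.1071 × log₂(0.1071) = 0.3453
  p(1,0)=3/28: -0.1071 × log₂(0.1071) = 0.3453
  p(1,1)=3/14: -0.2143 × log₂(0.2143) = 0.4762
  p(1,2)=1/7: -0.1429 × log₂(0.1429) = 0.4011
  p(2,0)=1/28: -0.0357 × log₂(0.0357) = 0.1717
  p(2,1)=1/14: -0.0714 × log₂(0.0714) = 0.2720
  p(2,2)=1/7: -0.1429 × log₂(0.1429) = 0.4011
H(X,Y) = 2.9852 bits


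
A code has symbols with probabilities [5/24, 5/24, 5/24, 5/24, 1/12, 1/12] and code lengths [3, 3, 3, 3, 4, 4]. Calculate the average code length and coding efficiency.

Average length L = Σ p_i × l_i = 3.1667 bits
Entropy H = 2.4834 bits
Efficiency η = H/L × 100% = 78.42%


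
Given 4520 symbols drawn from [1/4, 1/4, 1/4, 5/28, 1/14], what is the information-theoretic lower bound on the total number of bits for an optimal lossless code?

Entropy H = 2.2158 bits/symbol
Minimum bits = H × n = 2.2158 × 4520
= 10015.33 bits


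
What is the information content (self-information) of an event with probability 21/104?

Information content I(x) = -log₂(p(x))
I = -log₂(21/104) = -log₂(0.2019)
I = 2.3081 bits


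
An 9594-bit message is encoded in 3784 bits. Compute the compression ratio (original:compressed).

Compression ratio = Original / Compressed
= 9594 / 3784 = 2.54:1


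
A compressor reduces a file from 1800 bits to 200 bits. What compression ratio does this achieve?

Compression ratio = Original / Compressed
= 1800 / 200 = 9.00:1


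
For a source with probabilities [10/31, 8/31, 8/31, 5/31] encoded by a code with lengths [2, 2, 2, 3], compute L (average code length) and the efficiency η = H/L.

Average length L = Σ p_i × l_i = 2.1613 bits
Entropy H = 1.9597 bits
Efficiency η = H/L × 100% = 90.67%


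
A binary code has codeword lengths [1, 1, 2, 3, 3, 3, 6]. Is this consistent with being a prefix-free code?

Kraft inequality: Σ 2^(-l_i) ≤ 1 for prefix-free code
Calculating: 2^(-1) + 2^(-1) + 2^(-2) + 2^(-3) + 2^(-3) + 2^(-3) + 2^(-6)
= 0.5 + 0.5 + 0.25 + 0.125 + 0.125 + 0.125 + 0.015625
= 1.6406
Since 1.6406 > 1, prefix-free code does not exist


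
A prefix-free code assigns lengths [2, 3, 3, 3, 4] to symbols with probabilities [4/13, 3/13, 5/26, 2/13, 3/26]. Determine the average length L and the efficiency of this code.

Average length L = Σ p_i × l_i = 2.8077 bits
Entropy H = 2.2437 bits
Efficiency η = H/L × 100% = 79.91%


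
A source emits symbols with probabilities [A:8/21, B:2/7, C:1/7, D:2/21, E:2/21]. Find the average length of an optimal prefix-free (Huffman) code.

Huffman tree construction:
Combine smallest probabilities repeatedly
Resulting codes:
  A: 0 (length 1)
  B: 10 (length 2)
  C: 110 (length 3)
  D: 1110 (length 4)
  E: 1111 (length 4)
Average length = Σ p(s) × length(s) = 2.1429 bits


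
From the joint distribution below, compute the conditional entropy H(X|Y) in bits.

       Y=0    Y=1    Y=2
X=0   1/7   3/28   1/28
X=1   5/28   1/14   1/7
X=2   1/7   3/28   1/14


H(X|Y) = Σ_y p(y) H(X|Y=y)
  p(Y=0) = 13/28, H(X|Y=0) = 1.5766
  p(Y=1) = 2/7, H(X|Y=1) = 1.5613
  p(Y=2) = 1/4, H(X|Y=2) = 1.3788
H(X|Y) = 0.4643×1.5766 + 0.2857×1.5613 + 0.2500×1.3788 = 1.5228 bits


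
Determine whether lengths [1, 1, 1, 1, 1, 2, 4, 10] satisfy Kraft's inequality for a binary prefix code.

Kraft inequality: Σ 2^(-l_i) ≤ 1 for prefix-free code
Calculating: 2^(-1) + 2^(-1) + 2^(-1) + 2^(-1) + 2^(-1) + 2^(-2) + 2^(-4) + 2^(-10)
= 0.5 + 0.5 + 0.5 + 0.5 + 0.5 + 0.25 + 0.0625 + 0.0009765625
= 2.8135
Since 2.8135 > 1, prefix-free code does not exist


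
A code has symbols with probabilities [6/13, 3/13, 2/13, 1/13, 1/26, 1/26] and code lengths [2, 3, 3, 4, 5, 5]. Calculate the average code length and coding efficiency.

Average length L = Σ p_i × l_i = 2.7692 bits
Entropy H = 2.0647 bits
Efficiency η = H/L × 100% = 74.56%


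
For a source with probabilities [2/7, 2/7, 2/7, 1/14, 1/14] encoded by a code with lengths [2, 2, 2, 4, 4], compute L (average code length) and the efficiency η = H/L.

Average length L = Σ p_i × l_i = 2.2857 bits
Entropy H = 2.0931 bits
Efficiency η = H/L × 100% = 91.57%


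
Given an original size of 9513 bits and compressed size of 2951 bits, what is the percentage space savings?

Space savings = (1 - Compressed/Original) × 100%
= (1 - 2951/9513) × 100%
= 68.98%


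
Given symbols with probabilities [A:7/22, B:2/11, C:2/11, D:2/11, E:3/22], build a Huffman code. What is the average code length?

Huffman tree construction:
Combine smallest probabilities repeatedly
Resulting codes:
  A: 10 (length 2)
  B: 111 (length 3)
  C: 00 (length 2)
  D: 01 (length 2)
  E: 110 (length 3)
Average length = Σ p(s) × length(s) = 2.3182 bits


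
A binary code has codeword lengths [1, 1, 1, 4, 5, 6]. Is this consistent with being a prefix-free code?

Kraft inequality: Σ 2^(-l_i) ≤ 1 for prefix-free code
Calculating: 2^(-1) + 2^(-1) + 2^(-1) + 2^(-4) + 2^(-5) + 2^(-6)
= 0.5 + 0.5 + 0.5 + 0.0625 + 0.03125 + 0.015625
= 1.6094
Since 1.6094 > 1, prefix-free code does not exist


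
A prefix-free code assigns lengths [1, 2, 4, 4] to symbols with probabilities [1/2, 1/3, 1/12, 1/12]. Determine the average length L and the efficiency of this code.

Average length L = Σ p_i × l_i = 1.8333 bits
Entropy H = 1.6258 bits
Efficiency η = H/L × 100% = 88.68%


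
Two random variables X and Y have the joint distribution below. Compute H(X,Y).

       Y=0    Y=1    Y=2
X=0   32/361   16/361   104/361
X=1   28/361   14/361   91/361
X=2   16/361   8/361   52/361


H(X,Y) = -Σ p(x,y) log₂ p(x,y)
  p(0,0)=32/361: -0.0886 × log₂(0.0886) = 0.3099
  p(0,1)=16/361: -0.0443 × log₂(0.0443) = 0.1993
  p(0,2)=104/361: -0.2881 × log₂(0.2881) = 0.5172
  p(1,0)=28/361: -0.0776 × log₂(0.0776) = 0.2861
  p(1,1)=14/361: -0.0388 × log₂(0.0388) = 0.1818
  p(1,2)=91/361: -0.2521 × log₂(0.2521) = 0.5011
  p(2,0)=16/361: -0.0443 × log₂(0.0443) = 0.1993
  p(2,1)=8/361: -0.0222 × log₂(0.0222) = 0.1218
  p(2,2)=52/361: -0.1440 × log₂(0.1440) = 0.4027
H(X,Y) = 2.7192 bits


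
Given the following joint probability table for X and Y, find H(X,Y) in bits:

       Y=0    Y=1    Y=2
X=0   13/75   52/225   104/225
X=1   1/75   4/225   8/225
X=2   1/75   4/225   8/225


H(X,Y) = -Σ p(x,y) log₂ p(x,y)
  p(0,0)=13/75: -0.1733 × log₂(0.1733) = 0.4383
  p(0,1)=52/225: -0.2311 × log₂(0.2311) = 0.4884
  p(0,2)=104/225: -0.4622 × log₂(0.4622) = 0.5146
  p(1,0)=1/75: -0.0133 × log₂(0.0133) = 0.0831
  p(1,1)=4/225: -0.0178 × log₂(0.0178) = 0.1034
  p(1,2)=8/225: -0.0356 × log₂(0.0356) = 0.1712
  p(2,0)=1/75: -0.0133 × log₂(0.0133) = 0.0831
  p(2,1)=4/225: -0.0178 × log₂(0.0178) = 0.1034
  p(2,2)=8/225: -0.0356 × log₂(0.0356) = 0.1712
H(X,Y) = 2.1564 bits


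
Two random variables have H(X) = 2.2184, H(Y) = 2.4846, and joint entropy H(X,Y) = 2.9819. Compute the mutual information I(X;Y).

I(X;Y) = H(X) + H(Y) - H(X,Y)
I(X;Y) = 2.2184 + 2.4846 - 2.9819 = 1.7211 bits


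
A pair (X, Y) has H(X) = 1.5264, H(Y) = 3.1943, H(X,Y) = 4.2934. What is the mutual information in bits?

I(X;Y) = H(X) + H(Y) - H(X,Y)
I(X;Y) = 1.5264 + 3.1943 - 4.2934 = 0.4273 bits


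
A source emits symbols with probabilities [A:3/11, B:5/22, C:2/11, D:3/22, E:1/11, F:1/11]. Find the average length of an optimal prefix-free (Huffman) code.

Huffman tree construction:
Combine smallest probabilities repeatedly
Resulting codes:
  A: 10 (length 2)
  B: 01 (length 2)
  C: 111 (length 3)
  D: 110 (length 3)
  E: 000 (length 3)
  F: 001 (length 3)
Average length = Σ p(s) × length(s) = 2.5000 bits


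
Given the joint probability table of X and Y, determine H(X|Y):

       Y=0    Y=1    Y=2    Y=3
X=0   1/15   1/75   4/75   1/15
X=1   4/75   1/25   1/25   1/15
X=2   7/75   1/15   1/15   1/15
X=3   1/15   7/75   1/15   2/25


H(X|Y) = Σ_y p(y) H(X|Y=y)
  p(Y=0) = 7/25, H(X|Y=0) = 1.9699
  p(Y=1) = 16/75, H(X|Y=1) = 1.7490
  p(Y=2) = 17/75, H(X|Y=2) = 1.9713
  p(Y=3) = 7/25, H(X|Y=3) = 1.9952
H(X|Y) = 0.2800×1.9699 + 0.2133×1.7490 + 0.2267×1.9713 + 0.2800×1.9952 = 1.9302 bits


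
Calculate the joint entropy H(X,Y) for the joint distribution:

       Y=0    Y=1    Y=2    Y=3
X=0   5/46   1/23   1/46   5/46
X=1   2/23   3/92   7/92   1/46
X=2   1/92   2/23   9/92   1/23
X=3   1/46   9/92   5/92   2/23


H(X,Y) = -Σ p(x,y) log₂ p(x,y)
  p(0,0)=5/46: -0.1087 × log₂(0.1087) = 0.3480
  p(0,1)=1/23: -0.0435 × log₂(0.0435) = 0.1967
  p(0,2)=1/46: -0.0217 × log₂(0.0217) = 0.1201
  p(0,3)=5/46: -0.1087 × log₂(0.1087) = 0.3480
  p(1,0)=2/23: -0.0870 × log₂(0.0870) = 0.3064
  p(1,1)=3/92: -0.0326 × log₂(0.0326) = 0.1610
  p(1,2)=7/92: -0.0761 × log₂(0.0761) = 0.2828
  p(1,3)=1/46: -0.0217 × log₂(0.0217) = 0.1201
  p(2,0)=1/92: -0.0109 × log₂(0.0109) = 0.0709
  p(2,1)=2/23: -0.0870 × log₂(0.0870) = 0.3064
  p(2,2)=9/92: -0.0978 × log₂(0.0978) = 0.3281
  p(2,3)=1/23: -0.0435 × log₂(0.0435) = 0.1967
  p(3,0)=1/46: -0.0217 × log₂(0.0217) = 0.1201
  p(3,1)=9/92: -0.0978 × log₂(0.0978) = 0.3281
  p(3,2)=5/92: -0.0543 × log₂(0.0543) = 0.2283
  p(3,3)=2/23: -0.0870 × log₂(0.0870) = 0.3064
H(X,Y) = 3.7680 bits


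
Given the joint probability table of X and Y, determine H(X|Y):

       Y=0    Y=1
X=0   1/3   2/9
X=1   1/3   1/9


H(X|Y) = Σ_y p(y) H(X|Y=y)
  p(Y=0) = 2/3, H(X|Y=0) = 1.0000
  p(Y=1) = 1/3, H(X|Y=1) = 0.9183
H(X|Y) = 0.6667×1.0000 + 0.3333×0.9183 = 0.9728 bits


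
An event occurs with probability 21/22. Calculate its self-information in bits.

Information content I(x) = -log₂(p(x))
I = -log₂(21/22) = -log₂(0.9545)
I = 0.0671 bits


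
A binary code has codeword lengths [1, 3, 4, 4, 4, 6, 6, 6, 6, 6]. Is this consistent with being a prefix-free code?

Kraft inequality: Σ 2^(-l_i) ≤ 1 for prefix-free code
Calculating: 2^(-1) + 2^(-3) + 2^(-4) + 2^(-4) + 2^(-4) + 2^(-6) + 2^(-6) + 2^(-6) + 2^(-6) + 2^(-6)
= 0.5 + 0.125 + 0.0625 + 0.0625 + 0.0625 + 0.015625 + 0.015625 + 0.015625 + 0.015625 + 0.015625
= 0.8906
Since 0.8906 ≤ 1, prefix-free code exists


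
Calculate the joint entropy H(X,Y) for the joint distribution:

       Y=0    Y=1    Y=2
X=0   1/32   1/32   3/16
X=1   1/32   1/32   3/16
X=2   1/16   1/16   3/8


H(X,Y) = -Σ p(x,y) log₂ p(x,y)
  p(0,0)=1/32: -0.0312 × log₂(0.0312) = 0.1562
  p(0,1)=1/32: -0.0312 × log₂(0.0312) = 0.1562
  p(0,2)=3/16: -0.1875 × log₂(0.1875) = 0.4528
  p(1,0)=1/32: -0.0312 × log₂(0.0312) = 0.1562
  p(1,1)=1/32: -0.0312 × log₂(0.0312) = 0.1562
  p(1,2)=3/16: -0.1875 × log₂(0.1875) = 0.4528
  p(2,0)=1/16: -0.0625 × log₂(0.0625) = 0.2500
  p(2,1)=1/16: -0.0625 × log₂(0.0625) = 0.2500
  p(2,2)=3/8: -0.3750 × log₂(0.3750) = 0.5306
H(X,Y) = 2.5613 bits


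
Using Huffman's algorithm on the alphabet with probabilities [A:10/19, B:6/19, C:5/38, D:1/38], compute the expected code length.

Huffman tree construction:
Combine smallest probabilities repeatedly
Resulting codes:
  A: 1 (length 1)
  B: 01 (length 2)
  C: 001 (length 3)
  D: 000 (length 3)
Average length = Σ p(s) × length(s) = 1.6316 bits


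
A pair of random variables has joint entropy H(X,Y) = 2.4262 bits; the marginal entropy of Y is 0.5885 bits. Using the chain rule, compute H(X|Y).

Chain rule: H(X,Y) = H(X|Y) + H(Y)
H(X|Y) = H(X,Y) - H(Y) = 2.4262 - 0.5885 = 1.8377 bits


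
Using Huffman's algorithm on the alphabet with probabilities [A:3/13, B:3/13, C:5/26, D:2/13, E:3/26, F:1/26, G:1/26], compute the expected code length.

Huffman tree construction:
Combine smallest probabilities repeatedly
Resulting codes:
  A: 01 (length 2)
  B: 10 (length 2)
  C: 111 (length 3)
  D: 110 (length 3)
  E: 001 (length 3)
  F: 0000 (length 4)
  G: 0001 (length 4)
Average length = Σ p(s) × length(s) = 2.6154 bits


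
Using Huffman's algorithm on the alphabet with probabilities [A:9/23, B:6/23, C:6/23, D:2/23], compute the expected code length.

Huffman tree construction:
Combine smallest probabilities repeatedly
Resulting codes:
  A: 0 (length 1)
  B: 111 (length 3)
  C: 10 (length 2)
  D: 110 (length 3)
Average length = Σ p(s) × length(s) = 1.9565 bits


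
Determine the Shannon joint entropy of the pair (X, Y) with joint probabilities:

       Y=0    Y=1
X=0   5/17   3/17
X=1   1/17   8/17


H(X,Y) = -Σ p(x,y) log₂ p(x,y)
  p(0,0)=5/17: -0.2941 × log₂(0.2941) = 0.5193
  p(0,1)=3/17: -0.1765 × log₂(0.1765) = 0.4416
  p(1,0)=1/17: -0.0588 × log₂(0.0588) = 0.2404
  p(1,1)=8/17: -0.4706 × log₂(0.4706) = 0.5117
H(X,Y) = 1.7131 bits


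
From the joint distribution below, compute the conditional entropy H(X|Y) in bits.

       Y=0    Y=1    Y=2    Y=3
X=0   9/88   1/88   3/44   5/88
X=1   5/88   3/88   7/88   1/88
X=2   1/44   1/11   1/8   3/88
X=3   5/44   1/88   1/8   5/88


H(X|Y) = Σ_y p(y) H(X|Y=y)
  p(Y=0) = 13/44, H(X|Y=0) = 1.8020
  p(Y=1) = 13/88, H(X|Y=1) = 1.4885
  p(Y=2) = 35/88, H(X|Y=2) = 1.9502
  p(Y=3) = 7/44, H(X|Y=3) = 1.8092
H(X|Y) = 0.2955×1.8020 + 0.1477×1.4885 + 0.3977×1.9502 + 0.1591×1.8092 = 1.8158 bits


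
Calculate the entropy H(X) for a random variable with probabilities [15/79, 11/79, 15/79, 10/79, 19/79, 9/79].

H(X) = -Σ p(x) log₂ p(x)
  -15/79 × log₂(15/79) = 0.4551
  -11/79 × log₂(11/79) = 0.3960
  -15/79 × log₂(15/79) = 0.4551
  -10/79 × log₂(10/79) = 0.3774
  -19/79 × log₂(19/79) = 0.4944
  -9/79 × log₂(9/79) = 0.3570
H(X) = 2.5352 bits
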